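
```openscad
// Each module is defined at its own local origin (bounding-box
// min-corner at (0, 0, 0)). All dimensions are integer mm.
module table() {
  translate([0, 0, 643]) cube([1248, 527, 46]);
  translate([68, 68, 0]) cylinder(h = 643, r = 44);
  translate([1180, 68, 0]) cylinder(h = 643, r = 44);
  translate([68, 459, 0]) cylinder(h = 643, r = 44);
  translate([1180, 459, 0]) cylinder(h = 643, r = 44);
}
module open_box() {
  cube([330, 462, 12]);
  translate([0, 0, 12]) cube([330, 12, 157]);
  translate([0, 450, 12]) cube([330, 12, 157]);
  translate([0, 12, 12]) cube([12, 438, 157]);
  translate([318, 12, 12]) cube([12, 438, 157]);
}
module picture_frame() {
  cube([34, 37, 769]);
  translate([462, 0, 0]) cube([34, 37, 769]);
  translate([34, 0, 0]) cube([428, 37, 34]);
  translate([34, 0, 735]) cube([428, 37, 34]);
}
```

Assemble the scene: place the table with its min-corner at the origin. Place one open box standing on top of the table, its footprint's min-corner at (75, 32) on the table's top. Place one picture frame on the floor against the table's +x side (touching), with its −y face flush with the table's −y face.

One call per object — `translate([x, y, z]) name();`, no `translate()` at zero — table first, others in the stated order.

table();
translate([75, 32, 689]) open_box();
translate([1248, 0, 0]) picture_frame();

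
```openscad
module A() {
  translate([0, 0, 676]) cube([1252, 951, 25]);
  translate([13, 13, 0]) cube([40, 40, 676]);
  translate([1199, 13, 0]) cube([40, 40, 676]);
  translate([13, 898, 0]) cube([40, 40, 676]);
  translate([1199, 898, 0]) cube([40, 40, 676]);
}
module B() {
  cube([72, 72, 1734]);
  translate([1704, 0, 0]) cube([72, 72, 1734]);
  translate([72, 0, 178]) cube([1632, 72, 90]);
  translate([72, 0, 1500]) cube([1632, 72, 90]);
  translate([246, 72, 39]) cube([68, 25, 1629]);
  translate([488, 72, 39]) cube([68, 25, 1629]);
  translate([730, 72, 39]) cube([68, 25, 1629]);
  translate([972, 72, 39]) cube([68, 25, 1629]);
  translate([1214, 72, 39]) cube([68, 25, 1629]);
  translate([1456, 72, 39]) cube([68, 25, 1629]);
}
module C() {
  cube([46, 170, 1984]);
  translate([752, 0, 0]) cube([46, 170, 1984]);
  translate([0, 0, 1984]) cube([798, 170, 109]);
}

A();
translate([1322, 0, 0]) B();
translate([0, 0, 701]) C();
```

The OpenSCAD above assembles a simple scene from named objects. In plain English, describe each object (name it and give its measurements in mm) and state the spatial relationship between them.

A is a rectangular dining table. The top is 1252×951×25 mm with its upper surface at z = 701 mm. It stands on four 40×40 mm square legs, each inset 13 mm from the nearest pair of top edges, running from the floor to the underside of the top.

B is a fence section. Two 72×72 mm posts, 1734 mm tall, stand on the floor with a clear span of 1632 mm between their inner faces. Two horizontal rails of 72×90 mm section span the gap between the posts with their undersides at z = 178 mm and z = 1500 mm, flush with the posts' −y face. 6 pickets, each 68 mm wide, 25 mm thick and 1629 mm tall, are fixed to the +y face of the rails with their bottoms at z = 39 mm, evenly spaced across the span with equal gaps (rounded down to the nearest mm) at the −x end and between each pair — any rounding remainder accumulates at the +x end.

C is a rectangular door frame: two vertical jambs of 46×170 mm section, 1984 mm tall, with a clear opening 706 mm wide between their inner faces. A header 109 mm tall and 170 mm deep lies on top of the jambs and spans the full outside width.

The fence section is on the floor beside the table on its +x side. The door frame is on top of the table.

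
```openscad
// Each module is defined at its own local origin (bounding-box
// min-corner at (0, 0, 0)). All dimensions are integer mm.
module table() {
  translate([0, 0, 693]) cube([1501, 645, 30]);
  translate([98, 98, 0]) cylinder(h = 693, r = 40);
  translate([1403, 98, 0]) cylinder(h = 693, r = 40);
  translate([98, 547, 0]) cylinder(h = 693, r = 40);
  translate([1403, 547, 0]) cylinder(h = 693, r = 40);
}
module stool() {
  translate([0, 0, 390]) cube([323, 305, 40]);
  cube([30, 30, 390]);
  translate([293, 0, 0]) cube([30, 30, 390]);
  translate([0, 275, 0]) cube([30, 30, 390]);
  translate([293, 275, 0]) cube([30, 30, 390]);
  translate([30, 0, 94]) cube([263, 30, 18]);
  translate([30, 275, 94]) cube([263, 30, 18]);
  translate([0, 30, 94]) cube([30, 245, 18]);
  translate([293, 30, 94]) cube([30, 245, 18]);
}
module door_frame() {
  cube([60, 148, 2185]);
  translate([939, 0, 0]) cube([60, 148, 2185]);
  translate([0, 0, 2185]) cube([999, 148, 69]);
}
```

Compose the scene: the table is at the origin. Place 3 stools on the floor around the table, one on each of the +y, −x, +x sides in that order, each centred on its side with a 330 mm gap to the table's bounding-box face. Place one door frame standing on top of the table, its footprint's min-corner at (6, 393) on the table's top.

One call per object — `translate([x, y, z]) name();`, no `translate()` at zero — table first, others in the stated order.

table();
translate([589, 975, 0]) stool();
translate([-653, 170, 0]) stool();
translate([1831, 170, 0]) stool();
translate([6, 393, 723]) door_frame();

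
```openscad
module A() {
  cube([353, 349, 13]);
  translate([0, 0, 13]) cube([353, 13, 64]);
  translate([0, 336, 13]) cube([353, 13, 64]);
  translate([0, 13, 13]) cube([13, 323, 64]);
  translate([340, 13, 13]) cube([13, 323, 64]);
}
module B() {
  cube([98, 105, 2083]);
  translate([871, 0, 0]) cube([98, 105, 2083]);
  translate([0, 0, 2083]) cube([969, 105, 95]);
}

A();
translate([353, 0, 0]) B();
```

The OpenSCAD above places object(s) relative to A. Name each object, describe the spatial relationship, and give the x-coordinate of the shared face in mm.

A is an open box. B is a door frame. The door frame is against the open box's +x side, with their −y faces flush. The x-coordinate of the shared face is 353 mm.

The open box's +x face and the door frame's −x face are both at x = 353 mm.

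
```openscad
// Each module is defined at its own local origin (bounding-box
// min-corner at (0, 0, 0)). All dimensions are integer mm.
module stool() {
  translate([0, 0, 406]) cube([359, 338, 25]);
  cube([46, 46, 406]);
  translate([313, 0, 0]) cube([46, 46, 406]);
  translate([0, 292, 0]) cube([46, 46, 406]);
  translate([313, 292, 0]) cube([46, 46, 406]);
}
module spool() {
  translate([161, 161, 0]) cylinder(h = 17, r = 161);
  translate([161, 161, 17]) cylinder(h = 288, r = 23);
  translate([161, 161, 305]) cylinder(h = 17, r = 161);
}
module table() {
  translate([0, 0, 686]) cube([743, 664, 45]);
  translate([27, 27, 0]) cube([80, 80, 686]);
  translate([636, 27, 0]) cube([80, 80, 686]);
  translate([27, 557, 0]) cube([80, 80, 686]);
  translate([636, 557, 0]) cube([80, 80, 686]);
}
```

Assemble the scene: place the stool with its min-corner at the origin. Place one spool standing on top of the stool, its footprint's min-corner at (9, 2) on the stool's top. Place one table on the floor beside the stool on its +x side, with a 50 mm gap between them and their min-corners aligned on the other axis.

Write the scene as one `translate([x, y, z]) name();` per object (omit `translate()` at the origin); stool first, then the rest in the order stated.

stool();
translate([9, 2, 431]) spool();
translate([409, 0, 0]) table();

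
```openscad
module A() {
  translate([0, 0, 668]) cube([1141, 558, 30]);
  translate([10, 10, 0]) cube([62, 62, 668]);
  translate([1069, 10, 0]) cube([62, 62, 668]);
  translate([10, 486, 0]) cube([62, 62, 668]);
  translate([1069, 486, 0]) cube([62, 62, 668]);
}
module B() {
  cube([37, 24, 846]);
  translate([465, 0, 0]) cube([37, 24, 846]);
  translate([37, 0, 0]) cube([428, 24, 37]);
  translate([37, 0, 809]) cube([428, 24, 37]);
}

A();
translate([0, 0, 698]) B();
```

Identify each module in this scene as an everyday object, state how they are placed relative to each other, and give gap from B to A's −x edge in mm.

A is a table. B is a picture frame. The picture frame is on top of the table. The gap from the picture frame to the table's −x edge is 0 mm.

The picture frame's min-x is at 0; the table's min-x is 0; gap = 0 mm.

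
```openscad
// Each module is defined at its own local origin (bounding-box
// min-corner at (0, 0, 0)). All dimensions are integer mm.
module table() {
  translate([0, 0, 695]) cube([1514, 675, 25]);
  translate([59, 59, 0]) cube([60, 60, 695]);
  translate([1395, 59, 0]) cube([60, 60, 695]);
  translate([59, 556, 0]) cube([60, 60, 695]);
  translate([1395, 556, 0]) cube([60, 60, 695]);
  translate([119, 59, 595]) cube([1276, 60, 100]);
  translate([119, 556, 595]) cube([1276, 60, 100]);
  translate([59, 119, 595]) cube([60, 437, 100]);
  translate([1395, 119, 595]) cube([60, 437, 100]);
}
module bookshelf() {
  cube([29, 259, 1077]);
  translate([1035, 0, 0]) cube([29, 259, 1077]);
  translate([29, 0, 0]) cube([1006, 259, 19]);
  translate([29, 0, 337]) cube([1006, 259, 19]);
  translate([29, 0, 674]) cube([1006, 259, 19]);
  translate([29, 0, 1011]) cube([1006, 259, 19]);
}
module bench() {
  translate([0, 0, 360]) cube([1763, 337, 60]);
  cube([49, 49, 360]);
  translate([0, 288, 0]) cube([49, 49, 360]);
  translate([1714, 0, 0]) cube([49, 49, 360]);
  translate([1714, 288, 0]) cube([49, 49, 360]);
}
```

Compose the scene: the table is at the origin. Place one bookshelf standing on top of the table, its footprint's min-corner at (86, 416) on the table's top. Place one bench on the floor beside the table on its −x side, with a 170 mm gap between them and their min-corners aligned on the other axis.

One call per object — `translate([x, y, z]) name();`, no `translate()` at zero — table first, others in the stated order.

table();
translate([86, 416, 720]) bookshelf();
translate([-1933, 0, 0]) bench();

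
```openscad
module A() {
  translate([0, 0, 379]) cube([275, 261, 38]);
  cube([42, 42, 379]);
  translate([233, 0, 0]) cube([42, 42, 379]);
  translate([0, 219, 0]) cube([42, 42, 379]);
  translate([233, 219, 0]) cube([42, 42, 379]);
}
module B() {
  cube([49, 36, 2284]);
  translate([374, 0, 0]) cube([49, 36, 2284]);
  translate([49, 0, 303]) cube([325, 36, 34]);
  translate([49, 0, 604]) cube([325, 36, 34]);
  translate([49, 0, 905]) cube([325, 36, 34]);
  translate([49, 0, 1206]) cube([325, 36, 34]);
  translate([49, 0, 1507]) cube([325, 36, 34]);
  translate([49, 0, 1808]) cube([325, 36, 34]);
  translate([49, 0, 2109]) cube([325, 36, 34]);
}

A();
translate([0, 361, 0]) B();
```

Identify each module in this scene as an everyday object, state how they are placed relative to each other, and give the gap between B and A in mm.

The ladder's nearest face is 100 mm from the stool's +y face.

A is a stool. B is a ladder. The ladder is on the floor beside the stool on its +y side. The gap between the ladder and the stool is 100 mm.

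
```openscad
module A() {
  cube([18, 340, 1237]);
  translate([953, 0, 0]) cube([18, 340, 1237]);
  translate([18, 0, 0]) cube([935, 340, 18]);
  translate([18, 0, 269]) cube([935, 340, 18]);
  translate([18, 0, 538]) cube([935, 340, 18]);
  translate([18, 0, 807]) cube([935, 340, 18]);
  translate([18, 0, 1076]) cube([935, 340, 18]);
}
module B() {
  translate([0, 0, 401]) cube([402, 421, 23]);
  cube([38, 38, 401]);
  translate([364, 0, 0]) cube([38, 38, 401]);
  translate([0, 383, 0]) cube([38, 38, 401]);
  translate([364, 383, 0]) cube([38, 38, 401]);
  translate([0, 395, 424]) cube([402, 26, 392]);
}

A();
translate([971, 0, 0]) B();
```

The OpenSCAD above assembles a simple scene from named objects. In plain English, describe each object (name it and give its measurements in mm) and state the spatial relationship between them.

A is a bookshelf 971 mm wide overall, 340 mm deep and 1237 mm tall. The two sides are 18 mm thick vertical panels. 5 horizontal shelves of 18 mm thickness span between the inner faces of the sides; the lowest shelf sits on the floor and shelves are stacked with a clear vertical gap of 251 mm between each pair.

B is a chair: 402×421 mm seat, 23 mm thick, top at z = 424 mm, on four 38 mm square corner legs flush with the seat edges. A 26 mm thick backrest slab spans the full seat width, extending 392 mm above the seat top, its back face flush with the seat's +y edge.

The chair is against the bookshelf's +x side, with their −y faces flush.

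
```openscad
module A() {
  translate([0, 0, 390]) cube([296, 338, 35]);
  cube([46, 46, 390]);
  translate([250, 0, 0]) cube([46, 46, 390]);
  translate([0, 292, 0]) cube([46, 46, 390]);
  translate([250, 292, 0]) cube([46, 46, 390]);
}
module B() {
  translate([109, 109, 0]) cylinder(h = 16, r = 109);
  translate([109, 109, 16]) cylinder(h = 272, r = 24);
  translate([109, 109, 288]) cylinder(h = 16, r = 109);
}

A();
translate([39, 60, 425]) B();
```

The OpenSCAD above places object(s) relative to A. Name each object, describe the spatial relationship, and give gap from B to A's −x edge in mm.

A is a stool. B is a spool. The spool is on top of the stool, centred. The gap from the spool to the stool's −x edge is 39 mm.

The spool's min-x is at 39; the stool's min-x is 0; gap = 39 mm.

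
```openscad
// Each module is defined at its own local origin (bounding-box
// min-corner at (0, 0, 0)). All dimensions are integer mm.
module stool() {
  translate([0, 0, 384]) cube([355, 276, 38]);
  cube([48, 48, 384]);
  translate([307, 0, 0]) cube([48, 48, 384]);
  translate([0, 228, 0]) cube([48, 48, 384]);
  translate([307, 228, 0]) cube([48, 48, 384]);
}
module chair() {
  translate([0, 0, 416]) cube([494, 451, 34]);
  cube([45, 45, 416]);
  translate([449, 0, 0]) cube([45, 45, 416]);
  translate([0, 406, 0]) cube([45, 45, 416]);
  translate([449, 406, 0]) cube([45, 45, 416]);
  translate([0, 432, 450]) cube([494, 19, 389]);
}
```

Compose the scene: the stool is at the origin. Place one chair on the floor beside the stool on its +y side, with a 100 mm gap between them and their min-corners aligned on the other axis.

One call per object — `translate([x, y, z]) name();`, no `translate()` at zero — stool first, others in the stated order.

stool();
translate([0, 376, 0]) chair();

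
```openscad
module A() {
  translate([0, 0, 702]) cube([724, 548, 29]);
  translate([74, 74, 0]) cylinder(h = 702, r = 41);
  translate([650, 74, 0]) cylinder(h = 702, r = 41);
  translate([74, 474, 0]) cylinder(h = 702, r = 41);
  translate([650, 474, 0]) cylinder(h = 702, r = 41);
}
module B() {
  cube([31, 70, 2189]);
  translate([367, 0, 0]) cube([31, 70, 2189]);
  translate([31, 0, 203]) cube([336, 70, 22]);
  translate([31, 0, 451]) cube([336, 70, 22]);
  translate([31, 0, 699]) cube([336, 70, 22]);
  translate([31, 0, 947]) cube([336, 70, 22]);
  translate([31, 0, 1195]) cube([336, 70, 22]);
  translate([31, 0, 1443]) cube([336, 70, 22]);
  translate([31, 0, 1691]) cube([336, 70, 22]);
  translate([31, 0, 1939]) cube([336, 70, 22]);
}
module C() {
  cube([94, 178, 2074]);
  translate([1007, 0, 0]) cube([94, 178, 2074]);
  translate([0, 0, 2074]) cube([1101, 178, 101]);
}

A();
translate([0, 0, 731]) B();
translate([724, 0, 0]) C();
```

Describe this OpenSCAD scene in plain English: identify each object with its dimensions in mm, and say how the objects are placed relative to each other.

A is a table: top 724 mm (x) × 548 mm (y), 29 mm thick, upper face at z = 731 mm, on four round legs of 82 mm diameter, each leg's bounding box inset 33 mm from the nearest pair of top edges, running from z = 0 to the bottom of the top.

B is a wooden ladder with two side rails of 31×70 mm section and 2189 mm height, set 398 mm apart overall. Between them run 8 rectangular rungs (70 mm deep, 22 mm thick), front faces flush with the rails' −y face. The bottom of the first rung is 203 mm above the floor and each subsequent rung is 248 mm higher than the one below.

C is a door frame. The clear opening is 913 mm wide and 2074 mm high. Two 94 mm wide jambs, 178 mm deep, stand either side of the opening from the floor to the top of the opening. A 101 mm thick head sits across the top of both jambs, spanning the full outside width of the frame.

The ladder is on top of the table. The door frame is against the table's +x side, with their −y faces flush.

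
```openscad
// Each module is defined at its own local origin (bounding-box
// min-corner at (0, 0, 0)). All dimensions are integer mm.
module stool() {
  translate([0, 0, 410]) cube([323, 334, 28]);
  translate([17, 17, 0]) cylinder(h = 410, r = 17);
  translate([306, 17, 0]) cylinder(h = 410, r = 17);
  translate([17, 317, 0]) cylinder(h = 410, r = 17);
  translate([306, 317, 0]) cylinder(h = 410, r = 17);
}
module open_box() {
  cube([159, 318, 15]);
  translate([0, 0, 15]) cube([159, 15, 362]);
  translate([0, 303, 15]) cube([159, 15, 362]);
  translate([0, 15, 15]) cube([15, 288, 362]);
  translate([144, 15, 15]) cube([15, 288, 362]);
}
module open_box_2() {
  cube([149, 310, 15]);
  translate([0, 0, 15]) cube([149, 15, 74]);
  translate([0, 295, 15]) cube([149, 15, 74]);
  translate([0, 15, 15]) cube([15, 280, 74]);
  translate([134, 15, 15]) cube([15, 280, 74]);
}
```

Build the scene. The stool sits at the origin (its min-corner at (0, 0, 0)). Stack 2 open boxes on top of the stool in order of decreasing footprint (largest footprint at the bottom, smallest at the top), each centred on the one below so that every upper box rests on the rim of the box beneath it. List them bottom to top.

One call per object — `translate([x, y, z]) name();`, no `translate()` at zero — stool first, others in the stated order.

stool();
translate([82, 8, 438]) open_box();
translate([87, 12, 815]) open_box_2();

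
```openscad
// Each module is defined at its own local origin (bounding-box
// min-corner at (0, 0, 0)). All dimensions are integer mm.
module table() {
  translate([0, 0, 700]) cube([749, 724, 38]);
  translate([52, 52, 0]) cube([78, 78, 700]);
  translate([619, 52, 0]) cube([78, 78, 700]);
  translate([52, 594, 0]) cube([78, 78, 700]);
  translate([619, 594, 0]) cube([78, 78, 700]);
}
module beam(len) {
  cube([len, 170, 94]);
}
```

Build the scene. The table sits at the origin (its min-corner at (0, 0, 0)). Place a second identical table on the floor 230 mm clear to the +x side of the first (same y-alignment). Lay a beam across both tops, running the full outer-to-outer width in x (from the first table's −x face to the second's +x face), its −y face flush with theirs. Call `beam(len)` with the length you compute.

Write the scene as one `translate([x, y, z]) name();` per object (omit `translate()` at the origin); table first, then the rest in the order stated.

table();
translate([979, 0, 0]) table();
translate([0, 0, 738]) beam(1728);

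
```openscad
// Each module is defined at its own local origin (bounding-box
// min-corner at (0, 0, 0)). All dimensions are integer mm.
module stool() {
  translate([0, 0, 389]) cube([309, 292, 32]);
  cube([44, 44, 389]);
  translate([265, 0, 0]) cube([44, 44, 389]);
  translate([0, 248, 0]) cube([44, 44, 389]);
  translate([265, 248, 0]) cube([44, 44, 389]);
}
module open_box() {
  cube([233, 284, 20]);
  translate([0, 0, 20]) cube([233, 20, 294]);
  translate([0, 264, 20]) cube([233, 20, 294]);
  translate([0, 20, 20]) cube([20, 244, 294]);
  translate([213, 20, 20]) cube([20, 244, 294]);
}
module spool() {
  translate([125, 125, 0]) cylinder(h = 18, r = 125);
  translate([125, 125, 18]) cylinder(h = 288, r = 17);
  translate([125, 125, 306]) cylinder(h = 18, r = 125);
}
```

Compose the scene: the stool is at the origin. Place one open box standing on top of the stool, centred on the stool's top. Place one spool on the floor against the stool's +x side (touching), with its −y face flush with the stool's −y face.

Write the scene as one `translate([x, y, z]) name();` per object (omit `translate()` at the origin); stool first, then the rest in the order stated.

stool();
translate([38, 4, 421]) open_box();
translate([309, 0, 0]) spool();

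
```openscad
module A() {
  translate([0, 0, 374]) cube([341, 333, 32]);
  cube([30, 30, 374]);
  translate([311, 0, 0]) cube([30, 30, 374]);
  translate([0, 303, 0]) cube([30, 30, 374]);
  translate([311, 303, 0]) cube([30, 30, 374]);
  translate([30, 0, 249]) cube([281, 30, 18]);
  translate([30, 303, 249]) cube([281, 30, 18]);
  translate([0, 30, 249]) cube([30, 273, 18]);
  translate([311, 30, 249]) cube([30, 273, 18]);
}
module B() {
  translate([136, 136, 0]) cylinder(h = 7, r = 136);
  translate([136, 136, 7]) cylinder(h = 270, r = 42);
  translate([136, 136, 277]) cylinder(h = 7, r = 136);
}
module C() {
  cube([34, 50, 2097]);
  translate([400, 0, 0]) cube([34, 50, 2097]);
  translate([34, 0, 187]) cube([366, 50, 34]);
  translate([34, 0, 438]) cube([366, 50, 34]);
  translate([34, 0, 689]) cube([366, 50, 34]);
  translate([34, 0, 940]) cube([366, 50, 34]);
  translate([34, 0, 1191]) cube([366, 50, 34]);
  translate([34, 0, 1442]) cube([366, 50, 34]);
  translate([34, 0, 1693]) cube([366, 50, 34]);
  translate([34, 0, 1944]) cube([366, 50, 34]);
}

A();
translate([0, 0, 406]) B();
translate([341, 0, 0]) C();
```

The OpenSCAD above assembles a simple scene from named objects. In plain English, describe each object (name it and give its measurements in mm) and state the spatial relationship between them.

A is a four-legged stool. The seat is a 341×333×32 mm slab whose top surface is at z = 406 mm; four square legs, each 30×30 mm in cross-section, run from the floor (z = 0) to the underside of the seat, each flush with a corner of the seat. Four stretchers, 30 mm wide and 18 mm tall, connect adjacent legs with their undersides at z = 249 mm, each running between the inner faces of the legs it joins and aligned with the legs' outer faces on the other axis.

B is a spool: two coaxial disc flanges of radius 136 mm and thickness 7 mm, joined by a core cylinder of radius 42 mm and height 270 mm. The lower flange rests on z = 0 and the three cylinders share a vertical axis.

C is a straight ladder. Two 34×50 mm vertical rails, 2097 mm tall, stand 434 mm apart (outside-to-outside) with their front faces coplanar on the −y side. 8 rungs, each 50 mm deep and 34 mm tall, span between the inner faces of the rails, front faces flush with the rails. The lowest rung's underside is at z = 187 mm and rungs are spaced 251 mm apart (underside to underside).

The spool is on top of the stool. The ladder is against the stool's +x side, with their −y faces flush.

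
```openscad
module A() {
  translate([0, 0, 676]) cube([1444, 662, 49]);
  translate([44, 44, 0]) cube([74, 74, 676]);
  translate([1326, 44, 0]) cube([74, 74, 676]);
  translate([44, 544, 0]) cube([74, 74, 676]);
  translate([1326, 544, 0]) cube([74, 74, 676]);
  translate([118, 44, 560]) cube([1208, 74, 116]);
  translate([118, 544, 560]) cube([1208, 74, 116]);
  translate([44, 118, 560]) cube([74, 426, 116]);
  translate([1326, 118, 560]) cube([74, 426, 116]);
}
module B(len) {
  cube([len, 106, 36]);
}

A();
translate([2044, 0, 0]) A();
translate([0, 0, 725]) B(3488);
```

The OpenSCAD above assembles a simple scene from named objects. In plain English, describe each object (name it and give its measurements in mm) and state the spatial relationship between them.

A is a rectangular dining table. The top is 1444×662×49 mm with its upper surface at z = 725 mm. It stands on four 74×74 mm square legs, each inset 44 mm from the nearest pair of top edges, running from the floor to the underside of the top. Four apron rails, 74 mm thick and 116 mm tall, run between adjacent legs with their top edges flush with the underside of the top and their outer faces flush with the legs' outer faces.

B is a rectangular beam 3488 mm long (x), 106 mm deep (y), 36 mm thick (z).

The beam spans the tops of two tables placed 600 mm apart, resting at z = 725 mm.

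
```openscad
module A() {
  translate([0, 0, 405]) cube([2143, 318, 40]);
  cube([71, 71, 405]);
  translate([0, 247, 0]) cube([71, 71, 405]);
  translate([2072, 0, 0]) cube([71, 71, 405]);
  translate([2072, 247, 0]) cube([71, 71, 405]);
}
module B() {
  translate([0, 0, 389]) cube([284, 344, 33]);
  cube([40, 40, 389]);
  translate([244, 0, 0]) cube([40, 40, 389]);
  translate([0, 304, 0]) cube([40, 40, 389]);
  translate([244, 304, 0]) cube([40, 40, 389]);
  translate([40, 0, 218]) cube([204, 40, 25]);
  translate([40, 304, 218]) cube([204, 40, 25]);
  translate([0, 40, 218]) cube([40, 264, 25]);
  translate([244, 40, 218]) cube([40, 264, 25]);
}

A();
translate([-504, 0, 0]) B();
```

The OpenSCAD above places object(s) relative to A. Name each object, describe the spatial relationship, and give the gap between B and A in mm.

The stool's nearest face is 220 mm from the bench's −x face.

A is a bench. B is a stool. The stool is on the floor beside the bench on its −x side. The gap between the stool and the bench is 220 mm.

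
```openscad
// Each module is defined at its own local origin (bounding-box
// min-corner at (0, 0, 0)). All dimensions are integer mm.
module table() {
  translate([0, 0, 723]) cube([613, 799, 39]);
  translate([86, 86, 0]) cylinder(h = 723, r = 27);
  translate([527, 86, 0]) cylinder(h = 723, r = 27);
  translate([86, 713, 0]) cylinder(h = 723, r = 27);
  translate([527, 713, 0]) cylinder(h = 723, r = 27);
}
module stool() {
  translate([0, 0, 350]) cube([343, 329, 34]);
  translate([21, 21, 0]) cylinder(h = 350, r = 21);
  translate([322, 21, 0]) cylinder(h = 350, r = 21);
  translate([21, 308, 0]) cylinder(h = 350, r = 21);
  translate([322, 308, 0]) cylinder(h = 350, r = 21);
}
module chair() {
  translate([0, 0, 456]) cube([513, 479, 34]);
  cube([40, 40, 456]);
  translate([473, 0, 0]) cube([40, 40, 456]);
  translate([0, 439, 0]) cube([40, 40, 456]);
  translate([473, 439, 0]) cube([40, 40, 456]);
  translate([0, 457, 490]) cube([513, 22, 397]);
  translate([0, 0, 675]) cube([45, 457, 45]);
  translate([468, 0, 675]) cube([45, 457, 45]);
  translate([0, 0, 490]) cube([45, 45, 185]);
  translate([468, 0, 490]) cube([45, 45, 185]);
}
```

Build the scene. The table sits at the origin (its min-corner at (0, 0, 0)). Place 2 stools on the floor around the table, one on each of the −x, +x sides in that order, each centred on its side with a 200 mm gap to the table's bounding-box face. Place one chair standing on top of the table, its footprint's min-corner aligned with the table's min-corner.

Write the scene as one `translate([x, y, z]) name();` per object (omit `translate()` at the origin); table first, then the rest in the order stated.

table();
translate([-543, 235, 0]) stool();
translate([813, 235, 0]) stool();
translate([0, 0, 762]) chair();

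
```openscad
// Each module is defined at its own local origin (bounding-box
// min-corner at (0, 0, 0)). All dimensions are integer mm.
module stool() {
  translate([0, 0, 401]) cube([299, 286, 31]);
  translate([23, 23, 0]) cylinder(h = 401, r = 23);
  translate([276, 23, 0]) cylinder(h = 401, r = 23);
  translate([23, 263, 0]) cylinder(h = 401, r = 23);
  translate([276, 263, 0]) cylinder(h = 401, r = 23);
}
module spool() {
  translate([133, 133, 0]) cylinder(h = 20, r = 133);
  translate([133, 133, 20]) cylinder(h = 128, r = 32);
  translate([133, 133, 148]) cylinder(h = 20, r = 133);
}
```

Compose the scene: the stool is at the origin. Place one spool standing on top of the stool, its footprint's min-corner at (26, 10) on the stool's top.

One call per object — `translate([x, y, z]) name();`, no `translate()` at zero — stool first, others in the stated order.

stool();
translate([26, 10, 432]) spool();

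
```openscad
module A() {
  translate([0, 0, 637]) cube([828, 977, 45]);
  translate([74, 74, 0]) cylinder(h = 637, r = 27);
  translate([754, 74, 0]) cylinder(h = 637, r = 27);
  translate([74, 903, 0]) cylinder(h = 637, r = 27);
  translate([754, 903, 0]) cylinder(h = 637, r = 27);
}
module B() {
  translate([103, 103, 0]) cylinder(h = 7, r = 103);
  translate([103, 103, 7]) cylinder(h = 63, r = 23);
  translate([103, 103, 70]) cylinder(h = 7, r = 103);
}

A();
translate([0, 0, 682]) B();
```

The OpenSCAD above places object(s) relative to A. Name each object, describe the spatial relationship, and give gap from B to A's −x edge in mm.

The spool's min-x is at 0; the table's min-x is 0; gap = 0 mm.

A is a table. B is a spool. The spool is on top of the table. The gap from the spool to the table's −x edge is 0 mm.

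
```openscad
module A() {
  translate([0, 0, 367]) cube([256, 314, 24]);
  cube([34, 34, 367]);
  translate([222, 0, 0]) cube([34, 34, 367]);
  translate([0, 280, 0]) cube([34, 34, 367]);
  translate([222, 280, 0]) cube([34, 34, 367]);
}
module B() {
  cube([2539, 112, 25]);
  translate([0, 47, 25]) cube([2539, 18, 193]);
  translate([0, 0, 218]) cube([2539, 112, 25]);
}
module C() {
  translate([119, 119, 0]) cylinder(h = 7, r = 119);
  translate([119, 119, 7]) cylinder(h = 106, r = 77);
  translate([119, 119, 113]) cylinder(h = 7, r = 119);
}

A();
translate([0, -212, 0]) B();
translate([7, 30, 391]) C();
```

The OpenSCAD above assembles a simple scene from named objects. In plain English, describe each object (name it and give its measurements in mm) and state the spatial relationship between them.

A is a simple wooden stool: a rectangular seat 256 mm (x) by 314 mm (y), 24 mm thick, top face at z = 391 mm, on four square legs, each 34×34 mm in cross-section. The legs rest on z = 0, each flush with a corner of the seat.

B is an I-beam lying along x, 2539 mm long. Overall section height 243 mm. Two flanges 112 mm wide (y) and 25 mm thick, one on the floor and one at the top; a web 18 mm thick runs between them, centred on the flange width.

C is a spool: two coaxial disc flanges of radius 119 mm and thickness 7 mm, joined by a core cylinder of radius 77 mm and height 106 mm. The lower flange rests on z = 0 and the three cylinders share a vertical axis.

The I-beam is on the floor beside the stool on its −y side. The spool is on top of the stool.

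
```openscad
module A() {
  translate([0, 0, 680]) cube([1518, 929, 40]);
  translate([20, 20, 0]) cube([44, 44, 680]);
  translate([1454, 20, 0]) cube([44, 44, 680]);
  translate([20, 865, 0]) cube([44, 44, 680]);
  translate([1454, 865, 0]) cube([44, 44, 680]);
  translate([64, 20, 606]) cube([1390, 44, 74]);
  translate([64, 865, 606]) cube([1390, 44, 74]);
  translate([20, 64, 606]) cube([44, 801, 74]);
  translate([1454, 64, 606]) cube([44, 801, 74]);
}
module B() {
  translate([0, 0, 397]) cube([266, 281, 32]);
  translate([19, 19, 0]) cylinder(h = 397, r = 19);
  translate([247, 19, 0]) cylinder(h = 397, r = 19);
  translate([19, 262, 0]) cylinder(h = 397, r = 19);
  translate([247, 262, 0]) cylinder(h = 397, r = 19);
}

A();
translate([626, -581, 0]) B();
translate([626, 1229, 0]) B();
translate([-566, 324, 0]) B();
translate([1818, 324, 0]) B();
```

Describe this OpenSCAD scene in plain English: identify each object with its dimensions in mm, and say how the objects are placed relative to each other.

A is a rectangular dining table. The top is 1518×929×40 mm with its upper surface at z = 720 mm. It stands on four 44×44 mm square legs, each inset 20 mm from the nearest pair of top edges, running from the floor to the underside of the top. Four apron rails, 44 mm thick and 74 mm tall, run between adjacent legs with their top edges flush with the underside of the top and their outer faces flush with the legs' outer faces.

B is a four-legged stool. The seat is a 266×281×32 mm slab whose top surface is at z = 429 mm; four round legs, each 38 mm in diameter, run from the floor (z = 0) to the underside of the seat, each leg's axis is inset half a diameter from the nearest pair of seat edges (so the leg's bounding box is flush with the corner).

Four stools sit around the table at the −y, +y, −x, +x sides.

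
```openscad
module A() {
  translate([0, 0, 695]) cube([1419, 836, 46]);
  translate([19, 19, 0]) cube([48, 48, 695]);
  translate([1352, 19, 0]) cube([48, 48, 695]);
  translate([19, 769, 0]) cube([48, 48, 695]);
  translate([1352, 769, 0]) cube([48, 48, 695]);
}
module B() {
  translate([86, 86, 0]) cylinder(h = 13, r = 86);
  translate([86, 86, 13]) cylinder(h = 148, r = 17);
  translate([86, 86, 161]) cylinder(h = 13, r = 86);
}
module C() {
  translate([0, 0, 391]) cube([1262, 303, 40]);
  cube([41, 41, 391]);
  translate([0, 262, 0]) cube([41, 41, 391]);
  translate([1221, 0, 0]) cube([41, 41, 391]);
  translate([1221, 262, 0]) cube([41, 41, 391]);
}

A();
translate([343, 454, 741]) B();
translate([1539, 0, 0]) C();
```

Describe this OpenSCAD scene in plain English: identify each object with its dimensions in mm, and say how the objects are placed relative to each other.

A is a rectangular dining table. The top is 1419×836×46 mm with its upper surface at z = 741 mm. It stands on four 48×48 mm square legs, each inset 19 mm from the nearest pair of top edges, running from the floor to the underside of the top.

B is a spool: two coaxial disc flanges of radius 86 mm and thickness 13 mm, joined by a core cylinder of radius 17 mm and height 148 mm. The lower flange rests on z = 0 and the three cylinders share a vertical axis.

C is a long wooden bench with a 1262 mm (x) × 303 mm (y) seat, 40 mm thick, its top surface 431 mm above the floor. Four 41 mm square legs at the seat corners, flush with the edges, run from z = 0 to the seat underside.

The spool is on top of the table. The bench is on the floor beside the table on its +x side.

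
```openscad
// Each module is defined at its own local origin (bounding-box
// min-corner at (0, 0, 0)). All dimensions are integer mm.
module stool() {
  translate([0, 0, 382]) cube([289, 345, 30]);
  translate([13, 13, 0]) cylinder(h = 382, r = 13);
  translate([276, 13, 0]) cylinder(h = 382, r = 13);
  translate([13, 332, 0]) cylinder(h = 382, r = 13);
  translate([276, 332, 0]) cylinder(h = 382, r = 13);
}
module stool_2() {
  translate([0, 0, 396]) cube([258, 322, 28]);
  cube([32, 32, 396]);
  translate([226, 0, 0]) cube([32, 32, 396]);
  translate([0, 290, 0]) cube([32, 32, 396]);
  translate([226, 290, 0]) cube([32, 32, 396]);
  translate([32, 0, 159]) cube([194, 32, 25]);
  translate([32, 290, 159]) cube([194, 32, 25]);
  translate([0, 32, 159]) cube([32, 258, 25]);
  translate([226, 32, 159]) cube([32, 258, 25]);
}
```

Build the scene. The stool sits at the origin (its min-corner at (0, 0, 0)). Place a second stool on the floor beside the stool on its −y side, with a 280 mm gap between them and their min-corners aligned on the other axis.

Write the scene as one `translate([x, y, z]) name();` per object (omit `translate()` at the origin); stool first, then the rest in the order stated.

stool();
translate([0, -602, 0]) stool_2();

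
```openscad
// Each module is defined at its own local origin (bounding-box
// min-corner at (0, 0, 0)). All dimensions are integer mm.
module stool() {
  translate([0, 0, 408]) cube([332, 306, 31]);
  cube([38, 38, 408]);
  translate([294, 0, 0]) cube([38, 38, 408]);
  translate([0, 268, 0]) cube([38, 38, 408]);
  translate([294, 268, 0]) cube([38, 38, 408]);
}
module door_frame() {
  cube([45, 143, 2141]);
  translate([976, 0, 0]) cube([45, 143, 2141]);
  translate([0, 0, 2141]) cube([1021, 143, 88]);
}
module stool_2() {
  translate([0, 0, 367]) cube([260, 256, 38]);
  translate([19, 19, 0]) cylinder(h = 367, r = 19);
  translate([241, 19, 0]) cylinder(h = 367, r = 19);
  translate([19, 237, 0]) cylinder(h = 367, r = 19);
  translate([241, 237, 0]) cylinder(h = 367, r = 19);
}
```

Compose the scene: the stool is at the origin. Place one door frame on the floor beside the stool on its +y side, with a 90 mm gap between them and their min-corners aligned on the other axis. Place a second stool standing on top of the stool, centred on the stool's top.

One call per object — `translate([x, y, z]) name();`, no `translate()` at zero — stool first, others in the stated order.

stool();
translate([0, 396, 0]) door_frame();
translate([36, 25, 439]) stool_2();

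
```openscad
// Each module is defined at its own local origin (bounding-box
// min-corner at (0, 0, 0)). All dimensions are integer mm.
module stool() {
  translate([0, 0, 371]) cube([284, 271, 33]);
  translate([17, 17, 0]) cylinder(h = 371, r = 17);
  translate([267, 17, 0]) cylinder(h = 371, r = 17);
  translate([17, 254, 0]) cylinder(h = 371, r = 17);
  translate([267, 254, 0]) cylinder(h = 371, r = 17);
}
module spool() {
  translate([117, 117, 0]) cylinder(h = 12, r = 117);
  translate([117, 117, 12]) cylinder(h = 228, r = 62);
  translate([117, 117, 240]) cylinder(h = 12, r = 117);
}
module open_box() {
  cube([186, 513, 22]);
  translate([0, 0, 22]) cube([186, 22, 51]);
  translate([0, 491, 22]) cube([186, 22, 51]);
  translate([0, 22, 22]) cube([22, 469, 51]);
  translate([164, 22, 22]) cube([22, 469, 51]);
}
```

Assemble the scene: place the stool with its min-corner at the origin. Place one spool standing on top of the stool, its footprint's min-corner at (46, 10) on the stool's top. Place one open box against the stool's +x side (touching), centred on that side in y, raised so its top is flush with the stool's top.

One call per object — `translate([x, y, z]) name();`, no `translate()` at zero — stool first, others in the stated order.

stool();
translate([46, 10, 404]) spool();
translate([284, -121, 331]) open_box();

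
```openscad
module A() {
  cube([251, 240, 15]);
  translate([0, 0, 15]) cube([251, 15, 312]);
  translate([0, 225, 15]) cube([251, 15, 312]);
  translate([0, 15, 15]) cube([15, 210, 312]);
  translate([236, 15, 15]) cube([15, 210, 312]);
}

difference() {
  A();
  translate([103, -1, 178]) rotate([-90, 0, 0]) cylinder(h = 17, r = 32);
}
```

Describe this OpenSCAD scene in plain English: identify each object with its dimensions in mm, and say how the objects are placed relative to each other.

A is an open storage box with external size 251×240×327 mm and wall thickness 15 mm (the base is also 15 mm thick). The base covers the whole footprint; the four walls stand on the base, with the y-facing walls full-width and the x-facing walls fitting between their inner faces.

The open box has a circular hole of radius 32 mm through its front wall, centred at (x = 103, z = 178).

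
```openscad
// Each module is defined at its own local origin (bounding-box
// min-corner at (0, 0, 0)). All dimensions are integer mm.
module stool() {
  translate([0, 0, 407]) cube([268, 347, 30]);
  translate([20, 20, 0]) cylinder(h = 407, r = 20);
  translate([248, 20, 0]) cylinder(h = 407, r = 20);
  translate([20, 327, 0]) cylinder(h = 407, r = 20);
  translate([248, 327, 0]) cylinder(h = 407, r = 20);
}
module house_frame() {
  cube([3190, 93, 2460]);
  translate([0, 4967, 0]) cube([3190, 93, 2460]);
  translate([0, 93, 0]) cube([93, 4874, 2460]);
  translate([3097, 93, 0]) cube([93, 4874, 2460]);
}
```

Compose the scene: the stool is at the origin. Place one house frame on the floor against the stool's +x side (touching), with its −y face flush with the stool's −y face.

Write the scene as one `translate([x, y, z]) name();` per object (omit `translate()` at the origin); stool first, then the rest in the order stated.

stool();
translate([268, 0, 0]) house_frame();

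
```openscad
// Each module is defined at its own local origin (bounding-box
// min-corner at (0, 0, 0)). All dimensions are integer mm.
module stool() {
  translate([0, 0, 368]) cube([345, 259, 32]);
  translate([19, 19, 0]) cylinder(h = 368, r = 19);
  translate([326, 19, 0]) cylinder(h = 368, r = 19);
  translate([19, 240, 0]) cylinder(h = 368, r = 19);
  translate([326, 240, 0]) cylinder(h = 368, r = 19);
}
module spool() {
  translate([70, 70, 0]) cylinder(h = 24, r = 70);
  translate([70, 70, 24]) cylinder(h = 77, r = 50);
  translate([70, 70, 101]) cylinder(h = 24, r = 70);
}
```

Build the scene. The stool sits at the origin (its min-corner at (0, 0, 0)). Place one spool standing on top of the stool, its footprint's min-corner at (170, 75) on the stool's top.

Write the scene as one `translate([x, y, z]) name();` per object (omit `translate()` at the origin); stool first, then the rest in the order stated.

stool();
translate([170, 75, 400]) spool();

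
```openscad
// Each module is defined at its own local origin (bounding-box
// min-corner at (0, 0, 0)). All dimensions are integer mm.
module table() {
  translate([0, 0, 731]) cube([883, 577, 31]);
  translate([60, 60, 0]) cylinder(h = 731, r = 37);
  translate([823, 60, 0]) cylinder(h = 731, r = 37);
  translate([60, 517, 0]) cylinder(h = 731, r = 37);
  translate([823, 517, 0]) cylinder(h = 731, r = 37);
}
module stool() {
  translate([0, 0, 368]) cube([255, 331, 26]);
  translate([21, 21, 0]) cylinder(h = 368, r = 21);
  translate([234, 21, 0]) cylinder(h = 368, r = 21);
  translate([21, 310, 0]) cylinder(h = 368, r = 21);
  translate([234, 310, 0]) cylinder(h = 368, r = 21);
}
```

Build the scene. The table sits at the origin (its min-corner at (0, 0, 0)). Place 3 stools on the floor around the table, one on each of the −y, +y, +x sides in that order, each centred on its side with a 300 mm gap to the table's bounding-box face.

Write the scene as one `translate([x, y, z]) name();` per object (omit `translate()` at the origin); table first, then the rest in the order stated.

table();
translate([314, -631, 0]) stool();
translate([314, 877, 0]) stool();
translate([1183, 123, 0]) stool();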